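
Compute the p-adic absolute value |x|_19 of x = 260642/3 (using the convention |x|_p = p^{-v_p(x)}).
|260642/3|_19 = 1/130321

Step 1 — compute v_19(x) by factoring powers of 19 out of the numerator and denominator: v_19(260642/3) = 4. Step 2 — apply |x|_p = p^{-v_p(x)} = 19^{-4} = 1/130321.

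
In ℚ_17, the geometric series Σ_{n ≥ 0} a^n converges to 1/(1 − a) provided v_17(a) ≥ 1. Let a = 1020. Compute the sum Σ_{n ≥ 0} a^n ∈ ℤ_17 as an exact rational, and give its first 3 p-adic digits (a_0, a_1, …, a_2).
Σ a^n = 1/(1 − a) = -1/1019;  first 3 digits = (1, 9, 16)

v_17(a) = 1 ≥ 1, so the series converges in ℤ_17 to 1/(1 − a) = 1/(1 − 1020) = -1/1019. Expand this rational in ℤ_17: compute digits iteratively via d_i = x_i mod 17, x_{i+1} = (x_i − d_i)/17. The first 3 digits are (1, 9, 16).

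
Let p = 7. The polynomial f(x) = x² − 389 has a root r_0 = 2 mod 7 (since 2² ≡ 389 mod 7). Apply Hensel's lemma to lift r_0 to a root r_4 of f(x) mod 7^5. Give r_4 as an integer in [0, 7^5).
r_4 = 14884 (mod 16807)

Hensel's recurrence: r_{i+1} = r_i − f(r_i)·(f′(r_i))^{-1} mod 7^{i+2}, with f′(x) = 2x. Iterate:
  r_0 = 2 (mod 7)
  r_1 = 37 (mod 49)
  r_2 = 135 (mod 343)
  r_3 = 478 (mod 2401)
  r_4 = 14884 (mod 16807)
Final: r_4 = 14884, and one checks f(r_4) ≡ 0 mod 7^5.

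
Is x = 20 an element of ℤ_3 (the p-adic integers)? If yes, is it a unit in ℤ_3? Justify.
x ∈ ℤ_3^× (unit); v_3(x) = 0

ℤ_3 = {x ∈ ℚ_3 : v_3(x) ≥ 0} and ℤ_3^× = {x ∈ ℤ_3 : v_3(x) = 0}. Here v_3(20) = v_3(num) − v_3(den) = 0; compare against these criteria.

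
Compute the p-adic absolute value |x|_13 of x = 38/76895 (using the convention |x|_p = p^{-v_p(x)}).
|38/76895|_13 = 2197

Step 1 — compute v_13(x) by factoring powers of 13 out of the numerator and denominator: v_13(38/76895) = -3. Step 2 — apply |x|_p = p^{-v_p(x)} = 13^{3} = 2197.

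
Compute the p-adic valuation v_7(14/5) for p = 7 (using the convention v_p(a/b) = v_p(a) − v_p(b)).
v_7(14/5) = 1

Factor powers of 7 from the numerator and denominator of the reduced fraction: 14 = 7^1 · 2 and 5 = 7^0 · 5. Apply v_p(a/b) = v_p(a) − v_p(b): v_7(14/5) = 1 − 0 = 1.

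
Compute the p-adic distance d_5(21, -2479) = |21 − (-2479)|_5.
d_5(21, -2479) = 1/625

Step 1 — x − y = 21 − (-2479) = 2500. Step 2 — v_5(2500) = 4 (factor: 2500 = (5^4 · 4); the sign does not affect v_p). Step 3 — |x − y|_5 = 5^{-4} = 1/625.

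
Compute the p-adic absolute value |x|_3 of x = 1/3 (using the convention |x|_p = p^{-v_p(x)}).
|1/3|_3 = 3

Step 1 — compute v_3(x) by factoring powers of 3 out of the numerator and denominator: v_3(1/3) = -1. Step 2 — apply |x|_p = p^{-v_p(x)} = 3^{1} = 3.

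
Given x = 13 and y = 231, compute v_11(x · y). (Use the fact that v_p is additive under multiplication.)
v_11(3003) = 1

v_p(x) = 0 (factor: 13 = 11^0 · 13); v_p(y) = 1 (factor: 231 = 11^1 · 21). Additivity: v_p(xy) = v_p(x) + v_p(y) = 0 + 1 = 1. (Direct check: xy = 3003 = 11^1 · (273).)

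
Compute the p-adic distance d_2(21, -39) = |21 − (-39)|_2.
d_2(21, -39) = 1/4

Step 1 — x − y = 21 − (-39) = 60. Step 2 — v_2(60) = 2 (factor: 60 = (2^2 · 15); the sign does not affect v_p). Step 3 — |x − y|_2 = 2^{-2} = 1/4.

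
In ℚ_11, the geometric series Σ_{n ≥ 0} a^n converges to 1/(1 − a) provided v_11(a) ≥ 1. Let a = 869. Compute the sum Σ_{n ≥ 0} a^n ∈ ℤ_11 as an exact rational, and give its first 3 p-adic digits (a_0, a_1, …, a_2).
Σ a^n = 1/(1 − a) = -1/868;  first 3 digits = (1, 2, 0)

v_11(a) = 1 ≥ 1, so the series converges in ℤ_11 to 1/(1 − a) = 1/(1 − 869) = -1/868. Expand this rational in ℤ_11: compute digits iteratively via d_i = x_i mod 11, x_{i+1} = (x_i − d_i)/11. The first 3 digits are (1, 2, 0).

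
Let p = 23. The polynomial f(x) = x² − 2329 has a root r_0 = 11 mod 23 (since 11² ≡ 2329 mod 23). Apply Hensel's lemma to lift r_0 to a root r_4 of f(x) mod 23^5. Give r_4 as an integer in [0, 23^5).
r_4 = 4639778 (mod 6436343)

Hensel's recurrence: r_{i+1} = r_i − f(r_i)·(f′(r_i))^{-1} mod 23^{i+2}, with f′(x) = 2x. Iterate:
  r_0 = 11 (mod 23)
  r_1 = 448 (mod 529)
  r_2 = 4151 (mod 12167)
  r_3 = 162322 (mod 279841)
  r_4 = 4639778 (mod 6436343)
Final: r_4 = 4639778, and one checks f(r_4) ≡ 0 mod 23^5.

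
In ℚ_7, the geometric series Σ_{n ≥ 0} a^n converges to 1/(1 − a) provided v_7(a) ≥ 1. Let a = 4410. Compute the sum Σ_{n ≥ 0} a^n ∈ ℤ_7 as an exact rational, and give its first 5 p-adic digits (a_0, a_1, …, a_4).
Σ a^n = 1/(1 − a) = -1/4409;  first 5 digits = (1, 0, 6, 5, 2)

v_7(a) = 2 ≥ 1, so the series converges in ℤ_7 to 1/(1 − a) = 1/(1 − 4410) = -1/4409. Expand this rational in ℤ_7: compute digits iteratively via d_i = x_i mod 7, x_{i+1} = (x_i − d_i)/7. The first 5 digits are (1, 0, 6, 5, 2).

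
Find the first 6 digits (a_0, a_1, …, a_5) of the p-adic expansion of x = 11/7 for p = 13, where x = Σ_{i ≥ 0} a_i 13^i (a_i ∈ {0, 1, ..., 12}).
(a_0, …, a_5) = (9, 5, 7, 5, 7, 5)

v_13(11/7) = 0 (numerator and denominator both coprime to 13), so x ∈ ℤ_13^×. Compute digits iteratively via a_i = x_i mod 13, x_{i+1} = (x_i − a_i)/13, with x_0 = x:
  x_0 = 11/7;  a_0 = 9;  x_1 = (x_0 − 9)/13 = -4/7
  x_1 = -4/7;  a_1 = 5;  x_2 = (x_1 − 5)/13 = -3/7
  x_2 = -3/7;  a_2 = 7;  x_3 = (x_2 − 7)/13 = -4/7
  x_3 = -4/7;  a_3 = 5;  x_4 = (x_3 − 5)/13 = -3/7
  x_4 = -3/7;  a_4 = 7;  x_5 = (x_4 − 7)/13 = -4/7
  x_5 = -4/7;  a_5 = 5;  x_6 = (x_5 − 5)/13 = -3/7
Digits: (9, 5, 7, 5, 7, 5).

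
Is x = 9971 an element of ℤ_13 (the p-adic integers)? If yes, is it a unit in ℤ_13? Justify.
x ∈ ℤ_13 but not a unit; v_13(x) = 2 > 0

ℤ_13 = {x ∈ ℚ_13 : v_13(x) ≥ 0} and ℤ_13^× = {x ∈ ℤ_13 : v_13(x) = 0}. Here v_13(9971) = v_13(num) − v_13(den) = 2; compare against these criteria.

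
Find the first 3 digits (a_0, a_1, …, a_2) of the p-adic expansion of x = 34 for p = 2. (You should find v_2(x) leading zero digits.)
(a_0, …, a_2) = (0, 1, 0)

v_2(34) = 1, so a_0 = ... = a_0 = 0. Factor out: x = 2^1 · u with u = 17 a unit in ℤ_2. Expand u iteratively via a_{v+i} = u_i mod 2, u_{i+1} = (u_i − a_{v+i})/2:
  u_0 = 17;  a_1 = 1;  u_1 = (u_0 − 1)/2 = 8
  u_1 = 8;  a_2 = 0;  u_2 = (u_1 − 0)/2 = 4
Digits: (0, 1, 0).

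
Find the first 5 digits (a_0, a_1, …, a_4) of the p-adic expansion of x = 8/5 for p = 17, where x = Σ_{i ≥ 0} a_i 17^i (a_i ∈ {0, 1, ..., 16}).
(a_0, …, a_4) = (5, 10, 13, 6, 3)

v_17(8/5) = 0 (numerator and denominator both coprime to 17), so x ∈ ℤ_17^×. Compute digits iteratively via a_i = x_i mod 17, x_{i+1} = (x_i − a_i)/17, with x_0 = x:
  x_0 = 8/5;  a_0 = 5;  x_1 = (x_0 − 5)/17 = -1/5
  x_1 = -1/5;  a_1 = 10;  x_2 = (x_1 − 10)/17 = -3/5
  x_2 = -3/5;  a_2 = 13;  x_3 = (x_2 − 13)/17 = -4/5
  x_3 = -4/5;  a_3 = 6;  x_4 = (x_3 − 6)/17 = -2/5
  x_4 = -2/5;  a_4 = 3;  x_5 = (x_4 − 3)/17 = -1/5
Digits: (5, 10, 13, 6, 3).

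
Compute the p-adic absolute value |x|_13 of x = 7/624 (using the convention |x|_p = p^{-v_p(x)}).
|7/624|_13 = 13

Step 1 — compute v_13(x) by factoring powers of 13 out of the numerator and denominator: v_13(7/624) = -1. Step 2 — apply |x|_p = p^{-v_p(x)} = 13^{1} = 13.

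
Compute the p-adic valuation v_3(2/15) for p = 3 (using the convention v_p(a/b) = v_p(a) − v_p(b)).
v_3(2/15) = -1

Factor powers of 3 from the numerator and denominator of the reduced fraction: 2 = 3^0 · 2 and 15 = 3^1 · 5. Apply v_p(a/b) = v_p(a) − v_p(b): v_3(2/15) = 0 − 1 = -1.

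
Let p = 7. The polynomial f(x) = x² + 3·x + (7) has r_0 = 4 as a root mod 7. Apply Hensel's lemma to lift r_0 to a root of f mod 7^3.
r_2 = 179 (mod 343)

Hensel: r_{i+1} = r_i − f(r_i)·(f′(r_i))^{-1} mod 7^{i+2}, f′(x) = 2x + 3. Iterate:
  r_0 = 4 (mod 7)
  r_1 = 32 (mod 49)
  r_2 = 179 (mod 343)
Final: r = 179 satisfies f(r) ≡ 0 mod 7^3.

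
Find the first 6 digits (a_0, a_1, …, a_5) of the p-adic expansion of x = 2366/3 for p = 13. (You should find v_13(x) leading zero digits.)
(a_0, …, a_5) = (0, 0, 9, 4, 4, 4)

v_13(2366/3) = 2, so a_0 = ... = a_1 = 0. Factor out: x = 13^2 · u with u = 14/3 a unit in ℤ_13. Expand u iteratively via a_{v+i} = u_i mod 13, u_{i+1} = (u_i − a_{v+i})/13:
  u_0 = 14/3;  a_2 = 9;  u_1 = (u_0 − 9)/13 = -1/3
  u_1 = -1/3;  a_3 = 4;  u_2 = (u_1 − 4)/13 = -1/3
  u_2 = -1/3;  a_4 = 4;  u_3 = (u_2 − 4)/13 = -1/3
  u_3 = -1/3;  a_5 = 4;  u_4 = (u_3 − 4)/13 = -1/3
Digits: (0, 0, 9, 4, 4, 4).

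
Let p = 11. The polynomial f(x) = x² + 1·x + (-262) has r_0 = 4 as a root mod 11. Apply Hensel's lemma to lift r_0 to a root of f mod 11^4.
r_3 = 6538 (mod 14641)

Hensel: r_{i+1} = r_i − f(r_i)·(f′(r_i))^{-1} mod 11^{i+2}, f′(x) = 2x + 1. Iterate:
  r_0 = 4 (mod 11)
  r_1 = 4 (mod 121)
  r_2 = 1214 (mod 1331)
  r_3 = 6538 (mod 14641)
Final: r = 6538 satisfies f(r) ≡ 0 mod 11^4.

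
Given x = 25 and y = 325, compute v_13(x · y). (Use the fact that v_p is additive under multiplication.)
v_13(8125) = 1

v_p(x) = 0 (factor: 25 = 13^0 · 25); v_p(y) = 1 (factor: 325 = 13^1 · 25). Additivity: v_p(xy) = v_p(x) + v_p(y) = 0 + 1 = 1. (Direct check: xy = 8125 = 13^1 · (625).)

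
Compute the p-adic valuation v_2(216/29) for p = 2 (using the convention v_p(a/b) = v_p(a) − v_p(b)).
v_2(216/29) = 3

Factor powers of 2 from the numerator and denominator of the reduced fraction: 216 = 2^3 · 27 and 29 = 2^0 · 29. Apply v_p(a/b) = v_p(a) − v_p(b): v_2(216/29) = 3 − 0 = 3.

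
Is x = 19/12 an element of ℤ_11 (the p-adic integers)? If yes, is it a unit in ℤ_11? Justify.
x ∈ ℤ_11^× (unit); v_11(x) = 0

ℤ_11 = {x ∈ ℚ_11 : v_11(x) ≥ 0} and ℤ_11^× = {x ∈ ℤ_11 : v_11(x) = 0}. Here v_11(19/12) = v_11(num) − v_11(den) = 0; compare against these criteria.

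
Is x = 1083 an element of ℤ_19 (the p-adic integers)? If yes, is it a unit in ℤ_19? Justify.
x ∈ ℤ_19 but not a unit; v_19(x) = 2 > 0

ℤ_19 = {x ∈ ℚ_19 : v_19(x) ≥ 0} and ℤ_19^× = {x ∈ ℤ_19 : v_19(x) = 0}. Here v_19(1083) = v_19(num) − v_19(den) = 2; compare against these criteria.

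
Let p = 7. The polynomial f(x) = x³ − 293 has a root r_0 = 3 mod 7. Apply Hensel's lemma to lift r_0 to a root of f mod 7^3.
r_2 = 31 (mod 343)

Hensel: r_{i+1} = r_i − f(r_i)/f′(r_i) mod 7^{i+2}, where f′(x) = 3x². Iterate:
  r_0 = 3 (mod 7)
  r_1 = 31 (mod 49)
  r_2 = 31 (mod 343)
Final: r = 31 with f(r) ≡ 0 mod 7^3.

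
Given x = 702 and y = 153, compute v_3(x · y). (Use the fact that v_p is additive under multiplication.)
v_3(107406) = 5

v_p(x) = 3 (factor: 702 = 3^3 · 26); v_p(y) = 2 (factor: 153 = 3^2 · 17). Additivity: v_p(xy) = v_p(x) + v_p(y) = 3 + 2 = 5. (Direct check: xy = 107406 = 3^5 · (442).)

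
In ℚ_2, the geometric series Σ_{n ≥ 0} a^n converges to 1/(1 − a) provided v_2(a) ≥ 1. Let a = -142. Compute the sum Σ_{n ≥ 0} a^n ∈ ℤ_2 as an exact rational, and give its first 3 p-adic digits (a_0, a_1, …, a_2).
Σ a^n = 1/(1 − a) = 1/143;  first 3 digits = (1, 1, 1)

v_2(a) = 1 ≥ 1, so the series converges in ℤ_2 to 1/(1 − a) = 1/(1 − (-142)) = 1/143. Expand this rational in ℤ_2: compute digits iteratively via d_i = x_i mod 2, x_{i+1} = (x_i − d_i)/2. The first 3 digits are (1, 1, 1).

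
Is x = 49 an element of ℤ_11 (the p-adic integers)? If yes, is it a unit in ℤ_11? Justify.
x ∈ ℤ_11^× (unit); v_11(x) = 0

ℤ_11 = {x ∈ ℚ_11 : v_11(x) ≥ 0} and ℤ_11^× = {x ∈ ℤ_11 : v_11(x) = 0}. Here v_11(49) = v_11(num) − v_11(den) = 0; compare against these criteria.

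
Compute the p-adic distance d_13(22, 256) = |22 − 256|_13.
d_13(22, 256) = 1/13

Step 1 — x − y = 22 − 256 = -234. Step 2 — v_13(-234) = 1 (factor: -234 = −(13^1 · 18); the sign does not affect v_p). Step 3 — |x − y|_13 = 13^{-1} = 1/13.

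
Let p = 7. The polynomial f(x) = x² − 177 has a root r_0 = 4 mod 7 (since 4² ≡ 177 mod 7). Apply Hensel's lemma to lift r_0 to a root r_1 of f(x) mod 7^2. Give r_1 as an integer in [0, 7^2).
r_1 = 18 (mod 49)

Hensel's recurrence: r_{i+1} = r_i − f(r_i)·(f′(r_i))^{-1} mod 7^{i+2}, with f′(x) = 2x. Iterate:
  r_0 = 4 (mod 7)
  r_1 = 18 (mod 49)
Final: r_1 = 18, and one checks f(r_1) ≡ 0 mod 7^2.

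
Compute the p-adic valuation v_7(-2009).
v_7(-2009) = 2

v_7(n) is the largest exponent k such that 7^k divides n. Factor out: -2009 = -7^2 · 41. (Sign doesn't affect v_p.) So v_7(-2009) = 2.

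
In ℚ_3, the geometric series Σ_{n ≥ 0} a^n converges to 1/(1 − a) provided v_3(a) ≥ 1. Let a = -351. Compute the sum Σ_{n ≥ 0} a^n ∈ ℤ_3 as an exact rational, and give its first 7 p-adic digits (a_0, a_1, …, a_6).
Σ a^n = 1/(1 − a) = 1/352;  first 7 digits = (1, 0, 0, 2, 1, 1, 0)

v_3(a) = 3 ≥ 1, so the series converges in ℤ_3 to 1/(1 − a) = 1/(1 − (-351)) = 1/352. Expand this rational in ℤ_3: compute digits iteratively via d_i = x_i mod 3, x_{i+1} = (x_i − d_i)/3. The first 7 digits are (1, 0, 0, 2, 1, 1, 0).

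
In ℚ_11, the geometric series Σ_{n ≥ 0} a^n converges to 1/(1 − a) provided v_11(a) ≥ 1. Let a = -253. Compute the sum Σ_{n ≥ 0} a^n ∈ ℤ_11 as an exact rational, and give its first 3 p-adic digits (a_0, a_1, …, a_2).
Σ a^n = 1/(1 − a) = 1/254;  first 3 digits = (1, 10, 9)

v_11(a) = 1 ≥ 1, so the series converges in ℤ_11 to 1/(1 − a) = 1/(1 − (-253)) = 1/254. Expand this rational in ℤ_11: compute digits iteratively via d_i = x_i mod 11, x_{i+1} = (x_i − d_i)/11. The first 3 digits are (1, 10, 9).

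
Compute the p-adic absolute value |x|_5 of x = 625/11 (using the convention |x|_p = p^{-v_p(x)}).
|625/11|_5 = 1/625

Step 1 — compute v_5(x) by factoring powers of 5 out of the numerator and denominator: v_5(625/11) = 4. Step 2 — apply |x|_p = p^{-v_p(x)} = 5^{-4} = 1/625.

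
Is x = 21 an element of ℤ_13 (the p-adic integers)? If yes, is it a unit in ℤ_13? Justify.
x ∈ ℤ_13^× (unit); v_13(x) = 0

ℤ_13 = {x ∈ ℚ_13 : v_13(x) ≥ 0} and ℤ_13^× = {x ∈ ℤ_13 : v_13(x) = 0}. Here v_13(21) = v_13(num) − v_13(den) = 0; compare against these criteria.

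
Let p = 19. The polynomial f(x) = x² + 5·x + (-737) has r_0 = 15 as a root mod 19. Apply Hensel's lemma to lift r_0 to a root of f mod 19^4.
r_3 = 45235 (mod 130321)

Hensel: r_{i+1} = r_i − f(r_i)·(f′(r_i))^{-1} mod 19^{i+2}, f′(x) = 2x + 5. Iterate:
  r_0 = 15 (mod 19)
  r_1 = 110 (mod 361)
  r_2 = 4081 (mod 6859)
  r_3 = 45235 (mod 130321)
Final: r = 45235 satisfies f(r) ≡ 0 mod 19^4.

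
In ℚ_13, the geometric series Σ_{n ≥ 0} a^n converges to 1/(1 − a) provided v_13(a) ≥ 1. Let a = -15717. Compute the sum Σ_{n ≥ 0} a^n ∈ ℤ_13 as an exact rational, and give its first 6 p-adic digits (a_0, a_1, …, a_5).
Σ a^n = 1/(1 − a) = 1/15718;  first 6 digits = (1, 0, 11, 5, 3, 2)

v_13(a) = 2 ≥ 1, so the series converges in ℤ_13 to 1/(1 − a) = 1/(1 − (-15717)) = 1/15718. Expand this rational in ℤ_13: compute digits iteratively via d_i = x_i mod 13, x_{i+1} = (x_i − d_i)/13. The first 6 digits are (1, 0, 11, 5, 3, 2).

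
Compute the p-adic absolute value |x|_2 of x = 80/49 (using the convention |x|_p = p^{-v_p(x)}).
|80/49|_2 = 1/16

Step 1 — compute v_2(x) by factoring powers of 2 out of the numerator and denominator: v_2(80/49) = 4. Step 2 — apply |x|_p = p^{-v_p(x)} = 2^{-4} = 1/16.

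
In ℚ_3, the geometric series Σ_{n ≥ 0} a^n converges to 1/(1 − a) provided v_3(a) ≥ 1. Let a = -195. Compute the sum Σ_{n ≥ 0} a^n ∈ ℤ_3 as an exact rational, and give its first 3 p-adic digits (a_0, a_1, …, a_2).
Σ a^n = 1/(1 − a) = 1/196;  first 3 digits = (1, 1, 0)

v_3(a) = 1 ≥ 1, so the series converges in ℤ_3 to 1/(1 − a) = 1/(1 − (-195)) = 1/196. Expand this rational in ℤ_3: compute digits iteratively via d_i = x_i mod 3, x_{i+1} = (x_i − d_i)/3. The first 3 digits are (1, 1, 0).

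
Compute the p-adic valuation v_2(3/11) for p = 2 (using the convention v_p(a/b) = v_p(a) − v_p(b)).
v_2(3/11) = 0

Factor powers of 2 from the numerator and denominator of the reduced fraction: 3 = 2^0 · 3 and 11 = 2^0 · 11. Apply v_p(a/b) = v_p(a) − v_p(b): v_2(3/11) = 0 − 0 = 0.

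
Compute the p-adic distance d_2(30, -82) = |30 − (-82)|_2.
d_2(30, -82) = 1/16

Step 1 — x − y = 30 − (-82) = 112. Step 2 — v_2(112) = 4 (factor: 112 = (2^4 · 7); the sign does not affect v_p). Step 3 — |x − y|_2 = 2^{-4} = 1/16.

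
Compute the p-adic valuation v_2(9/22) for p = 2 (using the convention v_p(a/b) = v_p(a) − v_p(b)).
v_2(9/22) = -1

Factor powers of 2 from the numerator and denominator of the reduced fraction: 9 = 2^0 · 9 and 22 = 2^1 · 11. Apply v_p(a/b) = v_p(a) − v_p(b): v_2(9/22) = 0 − 1 = -1.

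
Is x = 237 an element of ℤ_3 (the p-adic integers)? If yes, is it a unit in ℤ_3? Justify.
x ∈ ℤ_3 but not a unit; v_3(x) = 1 > 0

ℤ_3 = {x ∈ ℚ_3 : v_3(x) ≥ 0} and ℤ_3^× = {x ∈ ℤ_3 : v_3(x) = 0}. Here v_3(237) = v_3(num) − v_3(den) = 1; compare against these criteria.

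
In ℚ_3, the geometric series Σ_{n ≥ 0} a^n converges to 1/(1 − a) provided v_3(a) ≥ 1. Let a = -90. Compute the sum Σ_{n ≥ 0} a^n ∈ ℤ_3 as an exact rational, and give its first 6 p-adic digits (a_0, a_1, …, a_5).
Σ a^n = 1/(1 − a) = 1/91;  first 6 digits = (1, 0, 2, 2, 2, 2)

v_3(a) = 2 ≥ 1, so the series converges in ℤ_3 to 1/(1 − a) = 1/(1 − (-90)) = 1/91. Expand this rational in ℤ_3: compute digits iteratively via d_i = x_i mod 3, x_{i+1} = (x_i − d_i)/3. The first 6 digits are (1, 0, 2, 2, 2, 2).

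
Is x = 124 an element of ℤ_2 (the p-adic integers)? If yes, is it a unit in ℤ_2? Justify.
x ∈ ℤ_2 but not a unit; v_2(x) = 2 > 0

ℤ_2 = {x ∈ ℚ_2 : v_2(x) ≥ 0} and ℤ_2^× = {x ∈ ℤ_2 : v_2(x) = 0}. Here v_2(124) = v_2(num) − v_2(den) = 2; compare against these criteria.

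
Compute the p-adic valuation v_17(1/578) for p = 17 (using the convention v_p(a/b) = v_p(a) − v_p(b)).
v_17(1/578) = -2

Factor powers of 17 from the numerator and denominator of the reduced fraction: 1 = 17^0 · 1 and 578 = 17^2 · 2. Apply v_p(a/b) = v_p(a) − v_p(b): v_17(1/578) = 0 − 2 = -2.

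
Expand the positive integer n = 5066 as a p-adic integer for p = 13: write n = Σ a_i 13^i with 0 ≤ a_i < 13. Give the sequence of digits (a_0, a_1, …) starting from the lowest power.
(a_0, a_1, …) = (9, 12, 3, 2)

Repeated division by 13 gives the digits low-to-high: 5066 = 9 + 12·13^1 + 3·13^2 + 2·13^3. Digit sequence: (9, 12, 3, 2).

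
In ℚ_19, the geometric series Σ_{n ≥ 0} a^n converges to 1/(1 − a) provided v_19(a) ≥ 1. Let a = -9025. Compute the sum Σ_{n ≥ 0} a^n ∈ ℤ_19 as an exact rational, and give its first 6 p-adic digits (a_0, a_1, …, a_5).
Σ a^n = 1/(1 − a) = 1/9026;  first 6 digits = (1, 0, 13, 17, 16, 13)

v_19(a) = 2 ≥ 1, so the series converges in ℤ_19 to 1/(1 − a) = 1/(1 − (-9025)) = 1/9026. Expand this rational in ℤ_19: compute digits iteratively via d_i = x_i mod 19, x_{i+1} = (x_i − d_i)/19. The first 6 digits are (1, 0, 13, 17, 16, 13).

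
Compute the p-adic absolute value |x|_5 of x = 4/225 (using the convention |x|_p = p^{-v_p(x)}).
|4/225|_5 = 25

Step 1 — compute v_5(x) by factoring powers of 5 out of the numerator and denominator: v_5(4/225) = -2. Step 2 — apply |x|_p = p^{-v_p(x)} = 5^{2} = 25.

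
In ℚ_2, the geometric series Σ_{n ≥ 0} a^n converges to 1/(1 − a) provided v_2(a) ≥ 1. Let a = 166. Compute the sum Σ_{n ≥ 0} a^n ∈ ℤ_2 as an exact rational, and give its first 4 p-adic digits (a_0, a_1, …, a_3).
Σ a^n = 1/(1 − a) = -1/165;  first 4 digits = (1, 1, 0, 0)

v_2(a) = 1 ≥ 1, so the series converges in ℤ_2 to 1/(1 − a) = 1/(1 − 166) = -1/165. Expand this rational in ℤ_2: compute digits iteratively via d_i = x_i mod 2, x_{i+1} = (x_i − d_i)/2. The first 4 digits are (1, 1, 0, 0).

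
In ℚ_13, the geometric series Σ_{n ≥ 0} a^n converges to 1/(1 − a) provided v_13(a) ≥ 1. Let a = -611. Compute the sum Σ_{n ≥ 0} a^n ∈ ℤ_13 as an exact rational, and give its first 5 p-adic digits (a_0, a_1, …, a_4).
Σ a^n = 1/(1 − a) = 1/612;  first 5 digits = (1, 5, 8, 8, 9)

v_13(a) = 1 ≥ 1, so the series converges in ℤ_13 to 1/(1 − a) = 1/(1 − (-611)) = 1/612. Expand this rational in ℤ_13: compute digits iteratively via d_i = x_i mod 13, x_{i+1} = (x_i − d_i)/13. The first 5 digits are (1, 5, 8, 8, 9).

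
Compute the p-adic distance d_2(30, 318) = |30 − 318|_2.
d_2(30, 318) = 1/32

Step 1 — x − y = 30 − 318 = -288. Step 2 — v_2(-288) = 5 (factor: -288 = −(2^5 · 9); the sign does not affect v_p). Step 3 — |x − y|_2 = 2^{-5} = 1/32.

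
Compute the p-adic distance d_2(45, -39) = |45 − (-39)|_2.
d_2(45, -39) = 1/4

Step 1 — x − y = 45 − (-39) = 84. Step 2 — v_2(84) = 2 (factor: 84 = (2^2 · 21); the sign does not affect v_p). Step 3 — |x − y|_2 = 2^{-2} = 1/4.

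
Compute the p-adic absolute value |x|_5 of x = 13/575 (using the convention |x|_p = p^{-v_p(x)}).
|13/575|_5 = 25

Step 1 — compute v_5(x) by factoring powers of 5 out of the numerator and denominator: v_5(13/575) = -2. Step 2 — apply |x|_p = p^{-v_p(x)} = 5^{2} = 25.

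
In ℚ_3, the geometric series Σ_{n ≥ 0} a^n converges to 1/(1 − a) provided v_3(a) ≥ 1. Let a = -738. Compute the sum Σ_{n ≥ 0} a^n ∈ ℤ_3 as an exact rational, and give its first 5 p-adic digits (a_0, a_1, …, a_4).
Σ a^n = 1/(1 − a) = 1/739;  first 5 digits = (1, 0, 2, 2, 0)

v_3(a) = 2 ≥ 1, so the series converges in ℤ_3 to 1/(1 − a) = 1/(1 − (-738)) = 1/739. Expand this rational in ℤ_3: compute digits iteratively via d_i = x_i mod 3, x_{i+1} = (x_i − d_i)/3. The first 5 digits are (1, 0, 2, 2, 0).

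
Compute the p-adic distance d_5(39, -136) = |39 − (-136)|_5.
d_5(39, -136) = 1/25

Step 1 — x − y = 39 − (-136) = 175. Step 2 — v_5(175) = 2 (factor: 175 = (5^2 · 7); the sign does not affect v_p). Step 3 — |x − y|_5 = 5^{-2} = 1/25.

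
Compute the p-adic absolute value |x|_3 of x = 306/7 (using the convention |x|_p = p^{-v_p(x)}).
|306/7|_3 = 1/9

Step 1 — compute v_3(x) by factoring powers of 3 out of the numerator and denominator: v_3(306/7) = 2. Step 2 — apply |x|_p = p^{-v_p(x)} = 3^{-2} = 1/9.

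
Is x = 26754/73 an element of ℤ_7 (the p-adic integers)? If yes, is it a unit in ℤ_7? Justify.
x ∈ ℤ_7 but not a unit; v_7(x) = 3 > 0

ℤ_7 = {x ∈ ℚ_7 : v_7(x) ≥ 0} and ℤ_7^× = {x ∈ ℤ_7 : v_7(x) = 0}. Here v_7(26754/73) = v_7(num) − v_7(den) = 3; compare against these criteria.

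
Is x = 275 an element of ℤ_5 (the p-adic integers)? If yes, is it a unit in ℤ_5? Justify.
x ∈ ℤ_5 but not a unit; v_5(x) = 2 > 0

ℤ_5 = {x ∈ ℚ_5 : v_5(x) ≥ 0} and ℤ_5^× = {x ∈ ℤ_5 : v_5(x) = 0}. Here v_5(275) = v_5(num) − v_5(den) = 2; compare against these criteria.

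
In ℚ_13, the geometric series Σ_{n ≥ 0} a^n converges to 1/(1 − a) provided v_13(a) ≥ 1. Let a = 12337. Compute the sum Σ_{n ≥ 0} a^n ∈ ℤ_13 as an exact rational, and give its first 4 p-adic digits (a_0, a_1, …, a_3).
Σ a^n = 1/(1 − a) = -1/12336;  first 4 digits = (1, 0, 8, 5)

v_13(a) = 2 ≥ 1, so the series converges in ℤ_13 to 1/(1 − a) = 1/(1 − 12337) = -1/12336. Expand this rational in ℤ_13: compute digits iteratively via d_i = x_i mod 13, x_{i+1} = (x_i − d_i)/13. The first 4 digits are (1, 0, 8, 5).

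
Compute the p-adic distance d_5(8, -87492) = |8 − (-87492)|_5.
d_5(8, -87492) = 1/3125

Step 1 — x − y = 8 − (-87492) = 87500. Step 2 — v_5(87500) = 5 (factor: 87500 = (5^5 · 28); the sign does not affect v_p). Step 3 — |x − y|_5 = 5^{-5} = 1/3125.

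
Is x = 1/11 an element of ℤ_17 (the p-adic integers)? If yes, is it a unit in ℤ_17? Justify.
x ∈ ℤ_17^× (unit); v_17(x) = 0

ℤ_17 = {x ∈ ℚ_17 : v_17(x) ≥ 0} and ℤ_17^× = {x ∈ ℤ_17 : v_17(x) = 0}. Here v_17(1/11) = v_17(num) − v_17(den) = 0; compare against these criteria.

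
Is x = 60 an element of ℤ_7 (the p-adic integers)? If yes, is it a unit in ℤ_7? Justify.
x ∈ ℤ_7^× (unit); v_7(x) = 0

ℤ_7 = {x ∈ ℚ_7 : v_7(x) ≥ 0} and ℤ_7^× = {x ∈ ℤ_7 : v_7(x) = 0}. Here v_7(60) = v_7(num) − v_7(den) = 0; compare against these criteria.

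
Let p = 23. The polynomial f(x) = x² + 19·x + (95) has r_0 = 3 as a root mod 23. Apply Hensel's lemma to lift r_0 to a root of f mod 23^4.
r_3 = 47797 (mod 279841)

Hensel: r_{i+1} = r_i − f(r_i)·(f′(r_i))^{-1} mod 23^{i+2}, f′(x) = 2x + 19. Iterate:
  r_0 = 3 (mod 23)
  r_1 = 187 (mod 529)
  r_2 = 11296 (mod 12167)
  r_3 = 47797 (mod 279841)
Final: r = 47797 satisfies f(r) ≡ 0 mod 23^4.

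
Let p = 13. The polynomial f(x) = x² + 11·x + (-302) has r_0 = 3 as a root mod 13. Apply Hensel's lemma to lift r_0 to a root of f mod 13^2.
r_1 = 68 (mod 169)

Hensel: r_{i+1} = r_i − f(r_i)·(f′(r_i))^{-1} mod 13^{i+2}, f′(x) = 2x + 11. Iterate:
  r_0 = 3 (mod 13)
  r_1 = 68 (mod 169)
Final: r = 68 satisfies f(r) ≡ 0 mod 13^2.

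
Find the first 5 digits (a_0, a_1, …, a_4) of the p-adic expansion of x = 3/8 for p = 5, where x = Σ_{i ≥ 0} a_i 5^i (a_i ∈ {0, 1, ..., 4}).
(a_0, …, a_4) = (1, 3, 0, 3, 0)

v_5(3/8) = 0 (numerator and denominator both coprime to 5), so x ∈ ℤ_5^×. Compute digits iteratively via a_i = x_i mod 5, x_{i+1} = (x_i − a_i)/5, with x_0 = x:
  x_0 = 3/8;  a_0 = 1;  x_1 = (x_0 − 1)/5 = -1/8
  x_1 = -1/8;  a_1 = 3;  x_2 = (x_1 − 3)/5 = -5/8
  x_2 = -5/8;  a_2 = 0;  x_3 = (x_2 − 0)/5 = -1/8
  x_3 = -1/8;  a_3 = 3;  x_4 = (x_3 − 3)/5 = -5/8
  x_4 = -5/8;  a_4 = 0;  x_5 = (x_4 − 0)/5 = -1/8
Digits: (1, 3, 0, 3, 0).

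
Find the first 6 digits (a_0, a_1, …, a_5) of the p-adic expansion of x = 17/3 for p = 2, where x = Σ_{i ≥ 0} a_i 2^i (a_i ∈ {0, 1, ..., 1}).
(a_0, …, a_5) = (1, 1, 0, 1, 1, 0)

v_2(17/3) = 0 (numerator and denominator both coprime to 2), so x ∈ ℤ_2^×. Compute digits iteratively via a_i = x_i mod 2, x_{i+1} = (x_i − a_i)/2, with x_0 = x:
  x_0 = 17/3;  a_0 = 1;  x_1 = (x_0 − 1)/2 = 7/3
  x_1 = 7/3;  a_1 = 1;  x_2 = (x_1 − 1)/2 = 2/3
  x_2 = 2/3;  a_2 = 0;  x_3 = (x_2 − 0)/2 = 1/3
  x_3 = 1/3;  a_3 = 1;  x_4 = (x_3 − 1)/2 = -1/3
  x_4 = -1/3;  a_4 = 1;  x_5 = (x_4 − 1)/2 = -2/3
  x_5 = -2/3;  a_5 = 0;  x_6 = (x_5 − 0)/2 = -1/3
Digits: (1, 1, 0, 1, 1, 0).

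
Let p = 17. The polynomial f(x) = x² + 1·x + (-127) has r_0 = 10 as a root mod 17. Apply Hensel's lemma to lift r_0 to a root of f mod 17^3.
r_2 = 2832 (mod 4913)

Hensel: r_{i+1} = r_i − f(r_i)·(f′(r_i))^{-1} mod 17^{i+2}, f′(x) = 2x + 1. Iterate:
  r_0 = 10 (mod 17)
  r_1 = 231 (mod 289)
  r_2 = 2832 (mod 4913)
Final: r = 2832 satisfies f(r) ≡ 0 mod 17^3.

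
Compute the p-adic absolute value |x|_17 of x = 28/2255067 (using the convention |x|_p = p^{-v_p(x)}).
|28/2255067|_17 = 83521

Step 1 — compute v_17(x) by factoring powers of 17 out of the numerator and denominator: v_17(28/2255067) = -4. Step 2 — apply |x|_p = p^{-v_p(x)} = 17^{4} = 83521.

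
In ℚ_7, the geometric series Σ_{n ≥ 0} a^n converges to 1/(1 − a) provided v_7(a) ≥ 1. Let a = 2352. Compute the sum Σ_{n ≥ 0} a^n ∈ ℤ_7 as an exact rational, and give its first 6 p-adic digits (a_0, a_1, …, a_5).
Σ a^n = 1/(1 − a) = -1/2351;  first 6 digits = (1, 0, 6, 6, 1, 0)

v_7(a) = 2 ≥ 1, so the series converges in ℤ_7 to 1/(1 − a) = 1/(1 − 2352) = -1/2351. Expand this rational in ℤ_7: compute digits iteratively via d_i = x_i mod 7, x_{i+1} = (x_i − d_i)/7. The first 6 digits are (1, 0, 6, 6, 1, 0).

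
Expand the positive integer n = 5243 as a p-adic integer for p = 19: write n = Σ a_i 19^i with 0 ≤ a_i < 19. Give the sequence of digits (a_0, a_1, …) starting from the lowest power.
(a_0, a_1, …) = (18, 9, 14)

Repeated division by 19 gives the digits low-to-high: 5243 = 18 + 9·19^1 + 14·19^2. Digit sequence: (18, 9, 14).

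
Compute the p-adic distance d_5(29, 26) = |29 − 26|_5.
d_5(29, 26) = 1

Step 1 — x − y = 29 − 26 = 3. Step 2 — v_5(3) = 0 (factor: 3 = (5^0 · 3); the sign does not affect v_p). Step 3 — |x − y|_5 = 5^{0} = 1.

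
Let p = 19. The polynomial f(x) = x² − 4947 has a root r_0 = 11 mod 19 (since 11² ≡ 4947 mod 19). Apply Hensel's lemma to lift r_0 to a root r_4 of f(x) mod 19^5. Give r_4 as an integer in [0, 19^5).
r_4 = 372848 (mod 2476099)

Hensel's recurrence: r_{i+1} = r_i − f(r_i)·(f′(r_i))^{-1} mod 19^{i+2}, with f′(x) = 2x. Iterate:
  r_0 = 11 (mod 19)
  r_1 = 296 (mod 361)
  r_2 = 2462 (mod 6859)
  r_3 = 112206 (mod 130321)
  r_4 = 372848 (mod 2476099)
Final: r_4 = 372848, and one checks f(r_4) ≡ 0 mod 19^5.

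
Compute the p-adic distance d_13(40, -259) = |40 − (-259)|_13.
d_13(40, -259) = 1/13

Step 1 — x − y = 40 − (-259) = 299. Step 2 — v_13(299) = 1 (factor: 299 = (13^1 · 23); the sign does not affect v_p). Step 3 — |x − y|_13 = 13^{-1} = 1/13.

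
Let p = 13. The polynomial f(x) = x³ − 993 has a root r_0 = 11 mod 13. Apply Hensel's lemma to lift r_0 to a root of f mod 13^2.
r_1 = 11 (mod 169)

Hensel: r_{i+1} = r_i − f(r_i)/f′(r_i) mod 13^{i+2}, where f′(x) = 3x². Iterate:
  r_0 = 11 (mod 13)
  r_1 = 11 (mod 169)
Final: r = 11 with f(r) ≡ 0 mod 13^2.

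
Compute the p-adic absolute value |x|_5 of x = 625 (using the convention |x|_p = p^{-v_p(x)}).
|625|_5 = 1/625

Step 1 — compute v_5(x) by factoring powers of 5 out of the numerator and denominator: v_5(625) = 4. Step 2 — apply |x|_p = p^{-v_p(x)} = 5^{-4} = 1/625.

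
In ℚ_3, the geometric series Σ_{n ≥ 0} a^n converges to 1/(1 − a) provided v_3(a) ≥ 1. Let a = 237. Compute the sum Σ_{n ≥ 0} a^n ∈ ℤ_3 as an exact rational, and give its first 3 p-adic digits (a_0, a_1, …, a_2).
Σ a^n = 1/(1 − a) = -1/236;  first 3 digits = (1, 1, 0)

v_3(a) = 1 ≥ 1, so the series converges in ℤ_3 to 1/(1 − a) = 1/(1 − 237) = -1/236. Expand this rational in ℤ_3: compute digits iteratively via d_i = x_i mod 3, x_{i+1} = (x_i − d_i)/3. The first 3 digits are (1, 1, 0).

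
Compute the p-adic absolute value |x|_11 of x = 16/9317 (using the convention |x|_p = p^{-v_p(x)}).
|16/9317|_11 = 1331

Step 1 — compute v_11(x) by factoring powers of 11 out of the numerator and denominator: v_11(16/9317) = -3. Step 2 — apply |x|_p = p^{-v_p(x)} = 11^{3} = 1331.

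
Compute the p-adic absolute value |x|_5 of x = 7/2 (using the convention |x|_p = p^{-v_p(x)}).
|7/2|_5 = 1

Step 1 — compute v_5(x) by factoring powers of 5 out of the numerator and denominator: v_5(7/2) = 0. Step 2 — apply |x|_p = p^{-v_p(x)} = 5^{0} = 1.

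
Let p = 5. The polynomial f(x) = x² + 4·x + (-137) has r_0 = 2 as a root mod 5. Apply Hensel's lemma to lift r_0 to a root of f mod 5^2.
r_1 = 2 (mod 25)

Hensel: r_{i+1} = r_i − f(r_i)·(f′(r_i))^{-1} mod 5^{i+2}, f′(x) = 2x + 4. Iterate:
  r_0 = 2 (mod 5)
  r_1 = 2 (mod 25)
Final: r = 2 satisfies f(r) ≡ 0 mod 5^2.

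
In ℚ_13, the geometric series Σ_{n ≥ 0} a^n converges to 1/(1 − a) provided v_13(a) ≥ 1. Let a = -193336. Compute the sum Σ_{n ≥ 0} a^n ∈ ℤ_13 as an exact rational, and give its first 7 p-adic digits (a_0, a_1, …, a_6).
Σ a^n = 1/(1 − a) = 1/193337;  first 7 digits = (1, 0, 0, 3, 6, 12, 8)

v_13(a) = 3 ≥ 1, so the series converges in ℤ_13 to 1/(1 − a) = 1/(1 − (-193336)) = 1/193337. Expand this rational in ℤ_13: compute digits iteratively via d_i = x_i mod 13, x_{i+1} = (x_i − d_i)/13. The first 7 digits are (1, 0, 0, 3, 6, 12, 8).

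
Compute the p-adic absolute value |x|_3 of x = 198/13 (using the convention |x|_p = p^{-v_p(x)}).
|198/13|_3 = 1/9

Step 1 — compute v_3(x) by factoring powers of 3 out of the numerator and denominator: v_3(198/13) = 2. Step 2 — apply |x|_p = p^{-v_p(x)} = 3^{-2} = 1/9.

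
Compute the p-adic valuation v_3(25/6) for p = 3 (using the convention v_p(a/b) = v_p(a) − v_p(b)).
v_3(25/6) = -1

Factor powers of 3 from the numerator and denominator of the reduced fraction: 25 = 3^0 · 25 and 6 = 3^1 · 2. Apply v_p(a/b) = v_p(a) − v_p(b): v_3(25/6) = 0 − 1 = -1.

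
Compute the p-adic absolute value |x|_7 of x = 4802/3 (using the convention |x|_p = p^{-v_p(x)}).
|4802/3|_7 = 1/2401

Step 1 — compute v_7(x) by factoring powers of 7 out of the numerator and denominator: v_7(4802/3) = 4. Step 2 — apply |x|_p = p^{-v_p(x)} = 7^{-4} = 1/2401.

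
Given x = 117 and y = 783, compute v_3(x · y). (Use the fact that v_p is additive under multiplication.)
v_3(91611) = 5

v_p(x) = 2 (factor: 117 = 3^2 · 13); v_p(y) = 3 (factor: 783 = 3^3 · 29). Additivity: v_p(xy) = v_p(x) + v_p(y) = 2 + 3 = 5. (Direct check: xy = 91611 = 3^5 · (377).)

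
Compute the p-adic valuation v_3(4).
v_3(4) = 0

v_3(n) is the largest exponent k such that 3^k divides n. Factor out: 4 = 3^0 · 4. (Sign doesn't affect v_p.) So v_3(4) = 0.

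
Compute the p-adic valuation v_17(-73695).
v_17(-73695) = 3

v_17(n) is the largest exponent k such that 17^k divides n. Factor out: -73695 = -17^3 · 15. (Sign doesn't affect v_p.) So v_17(-73695) = 3.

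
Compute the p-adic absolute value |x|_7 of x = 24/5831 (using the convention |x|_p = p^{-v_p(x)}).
|24/5831|_7 = 343

Step 1 — compute v_7(x) by factoring powers of 7 out of the numerator and denominator: v_7(24/5831) = -3. Step 2 — apply |x|_p = p^{-v_p(x)} = 7^{3} = 343.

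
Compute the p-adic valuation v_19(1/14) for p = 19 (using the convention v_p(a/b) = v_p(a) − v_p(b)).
v_19(1/14) = 0

Factor powers of 19 from the numerator and denominator of the reduced fraction: 1 = 19^0 · 1 and 14 = 19^0 · 14. Apply v_p(a/b) = v_p(a) − v_p(b): v_19(1/14) = 0 − 0 = 0.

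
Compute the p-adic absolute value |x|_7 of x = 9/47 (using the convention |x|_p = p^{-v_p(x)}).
|9/47|_7 = 1

Step 1 — compute v_7(x) by factoring powers of 7 out of the numerator and denominator: v_7(9/47) = 0. Step 2 — apply |x|_p = p^{-v_p(x)} = 7^{0} = 1.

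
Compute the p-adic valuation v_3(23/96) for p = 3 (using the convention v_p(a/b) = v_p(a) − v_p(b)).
v_3(23/96) = -1

Factor powers of 3 from the numerator and denominator of the reduced fraction: 23 = 3^0 · 23 and 96 = 3^1 · 32. Apply v_p(a/b) = v_p(a) − v_p(b): v_3(23/96) = 0 − 1 = -1.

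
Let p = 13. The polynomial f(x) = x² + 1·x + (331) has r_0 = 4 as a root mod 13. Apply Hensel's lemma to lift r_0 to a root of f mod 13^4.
r_3 = 17372 (mod 28561)

Hensel: r_{i+1} = r_i − f(r_i)·(f′(r_i))^{-1} mod 13^{i+2}, f′(x) = 2x + 1. Iterate:
  r_0 = 4 (mod 13)
  r_1 = 134 (mod 169)
  r_2 = 1993 (mod 2197)
  r_3 = 17372 (mod 28561)
Final: r = 17372 satisfies f(r) ≡ 0 mod 13^4.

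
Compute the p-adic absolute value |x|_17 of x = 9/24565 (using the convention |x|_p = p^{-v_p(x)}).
|9/24565|_17 = 4913

Step 1 — compute v_17(x) by factoring powers of 17 out of the numerator and denominator: v_17(9/24565) = -3. Step 2 — apply |x|_p = p^{-v_p(x)} = 17^{3} = 4913.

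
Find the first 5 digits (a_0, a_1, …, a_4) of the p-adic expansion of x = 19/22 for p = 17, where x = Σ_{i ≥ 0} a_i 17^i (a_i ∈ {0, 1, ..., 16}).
(a_0, …, a_4) = (14, 0, 10, 11, 14)

v_17(19/22) = 0 (numerator and denominator both coprime to 17), so x ∈ ℤ_17^×. Compute digits iteratively via a_i = x_i mod 17, x_{i+1} = (x_i − a_i)/17, with x_0 = x:
  x_0 = 19/22;  a_0 = 14;  x_1 = (x_0 − 14)/17 = -17/22
  x_1 = -17/22;  a_1 = 0;  x_2 = (x_1 − 0)/17 = -1/22
  x_2 = -1/22;  a_2 = 10;  x_3 = (x_2 − 10)/17 = -13/22
  x_3 = -13/22;  a_3 = 11;  x_4 = (x_3 − 11)/17 = -15/22
  x_4 = -15/22;  a_4 = 14;  x_5 = (x_4 − 14)/17 = -19/22
Digits: (14, 0, 10, 11, 14).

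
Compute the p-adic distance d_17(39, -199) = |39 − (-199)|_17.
d_17(39, -199) = 1/17

Step 1 — x − y = 39 − (-199) = 238. Step 2 — v_17(238) = 1 (factor: 238 = (17^1 · 14); the sign does not affect v_p). Step 3 — |x − y|_17 = 17^{-1} = 1/17.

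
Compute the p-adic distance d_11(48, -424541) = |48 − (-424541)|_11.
d_11(48, -424541) = 1/14641

Step 1 — x − y = 48 − (-424541) = 424589. Step 2 — v_11(424589) = 4 (factor: 424589 = (11^4 · 29); the sign does not affect v_p). Step 3 — |x − y|_11 = 11^{-4} = 1/14641.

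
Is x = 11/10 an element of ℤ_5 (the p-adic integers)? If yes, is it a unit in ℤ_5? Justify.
x ∉ ℤ_5 (v_5(x) = -1 < 0)

ℤ_5 = {x ∈ ℚ_5 : v_5(x) ≥ 0} and ℤ_5^× = {x ∈ ℤ_5 : v_5(x) = 0}. Here v_5(11/10) = v_5(num) − v_5(den) = -1; compare against these criteria.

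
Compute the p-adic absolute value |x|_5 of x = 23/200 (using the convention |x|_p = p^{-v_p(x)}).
|23/200|_5 = 25

Step 1 — compute v_5(x) by factoring powers of 5 out of the numerator and denominator: v_5(23/200) = -2. Step 2 — apply |x|_p = p^{-v_p(x)} = 5^{2} = 25.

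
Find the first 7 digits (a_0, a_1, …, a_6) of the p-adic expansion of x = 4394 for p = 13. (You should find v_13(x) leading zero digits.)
(a_0, …, a_6) = (0, 0, 0, 2, 0, 0, 0)

v_13(4394) = 3, so a_0 = ... = a_2 = 0. Factor out: x = 13^3 · u with u = 2 a unit in ℤ_13. Expand u iteratively via a_{v+i} = u_i mod 13, u_{i+1} = (u_i − a_{v+i})/13:
  u_0 = 2;  a_3 = 2;  u_1 = (u_0 − 2)/13 = 0
  u_1 = 0;  a_4 = 0;  u_2 = (u_1 − 0)/13 = 0
  u_2 = 0;  a_5 = 0;  u_3 = (u_2 − 0)/13 = 0
  u_3 = 0;  a_6 = 0;  u_4 = (u_3 − 0)/13 = 0
Digits: (0, 0, 0, 2, 0, 0, 0).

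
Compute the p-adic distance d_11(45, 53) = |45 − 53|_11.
d_11(45, 53) = 1

Step 1 — x − y = 45 − 53 = -8. Step 2 — v_11(-8) = 0 (factor: -8 = −(11^0 · 8); the sign does not affect v_p). Step 3 — |x − y|_11 = 11^{0} = 1.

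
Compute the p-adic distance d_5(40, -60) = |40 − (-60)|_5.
d_5(40, -60) = 1/25

Step 1 — x − y = 40 − (-60) = 100. Step 2 — v_5(100) = 2 (factor: 100 = (5^2 · 4); the sign does not affect v_p). Step 3 — |x − y|_5 = 5^{-2} = 1/25.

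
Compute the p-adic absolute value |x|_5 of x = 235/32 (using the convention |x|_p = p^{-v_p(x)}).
|235/32|_5 = 1/5

Step 1 — compute v_5(x) by factoring powers of 5 out of the numerator and denominator: v_5(235/32) = 1. Step 2 — apply |x|_p = p^{-v_p(x)} = 5^{-1} = 1/5.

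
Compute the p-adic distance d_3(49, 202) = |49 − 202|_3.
d_3(49, 202) = 1/9

Step 1 — x − y = 49 − 202 = -153. Step 2 — v_3(-153) = 2 (factor: -153 = −(3^2 · 17); the sign does not affect v_p). Step 3 — |x − y|_3 = 3^{-2} = 1/9.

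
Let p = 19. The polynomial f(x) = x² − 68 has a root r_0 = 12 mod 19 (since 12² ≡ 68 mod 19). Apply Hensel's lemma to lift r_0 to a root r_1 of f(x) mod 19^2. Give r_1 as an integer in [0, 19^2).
r_1 = 69 (mod 361)

Hensel's recurrence: r_{i+1} = r_i − f(r_i)·(f′(r_i))^{-1} mod 19^{i+2}, with f′(x) = 2x. Iterate:
  r_0 = 12 (mod 19)
  r_1 = 69 (mod 361)
Final: r_1 = 69, and one checks f(r_1) ≡ 0 mod 19^2.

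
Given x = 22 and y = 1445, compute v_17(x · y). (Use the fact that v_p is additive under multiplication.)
v_17(31790) = 2

v_p(x) = 0 (factor: 22 = 17^0 · 22); v_p(y) = 2 (factor: 1445 = 17^2 · 5). Additivity: v_p(xy) = v_p(x) + v_p(y) = 0 + 2 = 2. (Direct check: xy = 31790 = 17^2 · (110).)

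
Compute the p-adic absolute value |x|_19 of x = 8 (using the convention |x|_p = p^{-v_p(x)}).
|8|_19 = 1

Step 1 — compute v_19(x) by factoring powers of 19 out of the numerator and denominator: v_19(8) = 0. Step 2 — apply |x|_p = p^{-v_p(x)} = 19^{0} = 1.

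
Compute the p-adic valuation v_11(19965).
v_11(19965) = 3

v_11(n) is the largest exponent k such that 11^k divides n. Factor out: 19965 = 11^3 · 15. (Sign doesn't affect v_p.) So v_11(19965) = 3.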